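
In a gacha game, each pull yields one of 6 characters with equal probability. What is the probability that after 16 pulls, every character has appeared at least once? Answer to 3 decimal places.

0.698

Let A_i be the event that character i is missing after 16 pulls. By inclusion–exclusion on the A_i,
P(all seen) = Σ_{j=0}^{6} (-1)^j C(6,j)((6-j)/6)^16
= 1.0000 - 0.3245 + 0.0228 - 0.0003 + 0.0000 - 0.0000 + 0.0000
= 0.6980.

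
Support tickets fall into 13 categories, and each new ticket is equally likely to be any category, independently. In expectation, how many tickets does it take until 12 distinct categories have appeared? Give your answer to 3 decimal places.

28.342

With k distinct categories already seen, the next new one arrives after an expected 13/(13-k) tickets.
Sum over k = 0,...,11: E = 13/13 + 13/12 + 13/11 + ... + 13/3 + 13/2 = 28.3417.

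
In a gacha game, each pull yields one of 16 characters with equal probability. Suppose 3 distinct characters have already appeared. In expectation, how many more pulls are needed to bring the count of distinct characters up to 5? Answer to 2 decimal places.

2.56

With k distinct characters already seen, the next new one takes an expected 16/(16-k) pulls.
Sum over k = 3,...,4: E = 16/13 + 16/12 = 2.564.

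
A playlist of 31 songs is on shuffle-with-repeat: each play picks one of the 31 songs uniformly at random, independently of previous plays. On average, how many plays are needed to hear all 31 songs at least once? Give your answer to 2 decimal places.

124.84

The wait to go from k to k+1 distinct songs is geometric with mean 31/(31-k).
E[T] = 31/31 + 31/30 + 31/29 + ... + 31/2 + 31/1 = 31·H_{31}.
H_{31} = 4.027, so E[T] = 124.845.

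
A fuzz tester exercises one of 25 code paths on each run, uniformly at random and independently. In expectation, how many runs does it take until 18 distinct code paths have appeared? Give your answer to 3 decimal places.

30.578

With k distinct code paths already seen, the next new one arrives after an expected 25/(25-k) runs.
Sum over k = 0,...,17: E = 25/25 + 25/24 + 25/23 + ... + 25/9 + 25/8 = 30.5775.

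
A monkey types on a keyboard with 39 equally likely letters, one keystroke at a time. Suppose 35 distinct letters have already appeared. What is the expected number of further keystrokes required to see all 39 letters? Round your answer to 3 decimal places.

81.250

From k distinct to k+1 distinct takes on average 39/(39-k) keystrokes.
Sum over k = 35,...,38: E = 39/4 + 39/3 + 39/2 + 39/1 = 81.2500.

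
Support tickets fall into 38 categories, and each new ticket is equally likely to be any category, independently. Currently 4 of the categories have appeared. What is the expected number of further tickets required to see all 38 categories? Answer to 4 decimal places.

156.4920

The wait to go from k to k+1 distinct categories is geometric with mean 38/(38-k).
Sum over k = 4,...,37: E = 38/34 + 38/33 + 38/32 + ... + 38/2 + 38/1 = 156.49198.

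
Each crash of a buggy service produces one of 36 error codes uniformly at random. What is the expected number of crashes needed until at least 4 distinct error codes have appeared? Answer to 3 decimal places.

4.178

With k distinct error codes already seen, the next new one arrives after an expected 36/(36-k) crashes.
Sum over k = 0,...,3: E = 36/36 + 36/35 + 36/34 + 36/33 = 4.1783.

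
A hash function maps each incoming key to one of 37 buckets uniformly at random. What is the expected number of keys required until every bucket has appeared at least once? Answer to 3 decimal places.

155.459

The wait to go from k to k+1 distinct buckets is geometric with mean 37/(37-k).
E[T] = 37/37 + 37/36 + 37/35 + ... + 37/2 + 37/1 = 37·H_{37}.
H_{37} = 4.2016, so E[T] = 155.4587.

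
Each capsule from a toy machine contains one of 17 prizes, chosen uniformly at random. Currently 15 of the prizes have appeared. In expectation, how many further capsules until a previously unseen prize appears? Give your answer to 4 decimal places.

8.5000

The number of capsules until the next new prize is geometric with success probability 2/17, so its mean is 17/2.
E = 17/2 = 8.50000.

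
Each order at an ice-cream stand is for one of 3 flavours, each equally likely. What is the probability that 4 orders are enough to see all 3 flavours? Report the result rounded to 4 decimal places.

By inclusion–exclusion over which flavours are missing,
P(all seen) = Σ_{j=0}^{3} (-1)^j C(3,j)((3-j)/3)^4
= 1.00000 - 0.59259 + 0.03704 - 0.00000
= 0.44444.

0.4444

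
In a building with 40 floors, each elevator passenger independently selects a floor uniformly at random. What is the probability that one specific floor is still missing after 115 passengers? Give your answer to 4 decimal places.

0.0544

Each passenger misses the fixed floor with probability (40-1)/40 = 39/40, independently.
P(still missing after 115) = (39/40)^115 = 0.05439.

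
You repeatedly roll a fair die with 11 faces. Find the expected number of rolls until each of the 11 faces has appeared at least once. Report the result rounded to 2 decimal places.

33.22

The wait to go from k to k+1 distinct faces is geometric with mean 11/(11-k).
E[T] = 11/11 + 11/10 + 11/9 + ... + 11/2 + 11/1 = 11·H_{11}.
H_{11} = 3.020, so E[T] = 33.219.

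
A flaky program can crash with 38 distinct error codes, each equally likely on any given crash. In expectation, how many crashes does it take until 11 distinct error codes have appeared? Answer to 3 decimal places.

Going from k to k+1 distinct takes a geometric number of crashes with mean 38/(38-k).
Sum over k = 0,...,10: E = 38/38 + 38/37 + 38/36 + ... + 38/29 + 38/28 = 12.7849.

12.785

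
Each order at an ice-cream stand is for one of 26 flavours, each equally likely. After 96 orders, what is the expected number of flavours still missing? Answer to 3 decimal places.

0.602

For each flavour, P(unseen after 96) = (25/26)^96 = 0.0232.
By linearity of expectation, E[unseen] = 26·(25/26)^96 = 0.6022.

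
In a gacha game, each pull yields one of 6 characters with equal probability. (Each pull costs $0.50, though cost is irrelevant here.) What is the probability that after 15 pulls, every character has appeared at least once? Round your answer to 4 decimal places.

Let A_i be the event that character i is missing after 15 pulls. By inclusion–exclusion on the A_i,
P(all seen) = Σ_{j=0}^{6} (-1)^j C(6,j)((6-j)/6)^15
= 1.00000 - 0.38943 + 0.03425 - 0.00061 + 0.00000 - 0.00000 + 0.00000
= 0.64421.

0.6442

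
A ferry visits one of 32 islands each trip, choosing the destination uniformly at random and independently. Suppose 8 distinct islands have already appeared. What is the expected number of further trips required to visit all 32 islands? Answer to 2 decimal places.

The wait to go from k to k+1 distinct islands is geometric with mean 32/(32-k).
Sum over k = 8,...,31: E = 32/24 + 32/23 + 32/22 + ... + 32/2 + 32/1 = 120.831.

120.83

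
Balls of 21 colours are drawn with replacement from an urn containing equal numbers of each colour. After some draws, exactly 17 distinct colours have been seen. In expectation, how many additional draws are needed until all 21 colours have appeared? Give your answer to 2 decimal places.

With k distinct colours already seen, the next new one takes an expected 21/(21-k) draws.
Sum over k = 17,...,20: E = 21/4 + 21/3 + 21/2 + 21/1 = 43.750.

43.75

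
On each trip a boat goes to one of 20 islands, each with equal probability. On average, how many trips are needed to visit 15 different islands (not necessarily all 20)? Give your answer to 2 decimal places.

26.29

With k distinct islands already seen, the next new one arrives after an expected 20/(20-k) trips.
Sum over k = 0,...,14: E = 20/20 + 20/19 + 20/18 + ... + 20/7 + 20/6 = 26.288.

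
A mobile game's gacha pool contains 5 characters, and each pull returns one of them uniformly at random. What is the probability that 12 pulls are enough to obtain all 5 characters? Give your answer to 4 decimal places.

0.6780

Let A_i be the event that character i is missing after 12 pulls. By inclusion–exclusion on the A_i,
P(all seen) = Σ_{j=0}^{5} (-1)^j C(5,j)((5-j)/5)^12
= 1.00000 - 0.34360 + 0.02177 - 0.00017 + 0.00000 - 0.00000
= 0.67800.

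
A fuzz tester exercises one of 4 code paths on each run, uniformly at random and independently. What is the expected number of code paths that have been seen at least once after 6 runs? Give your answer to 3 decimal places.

3.288

For each code path, P(seen in 6 runs) = 1 - (3/4)^6 = 0.8220.
By linearity of expectation, E[distinct seen] = 4·(1 - (3/4)^6) = 3.2881.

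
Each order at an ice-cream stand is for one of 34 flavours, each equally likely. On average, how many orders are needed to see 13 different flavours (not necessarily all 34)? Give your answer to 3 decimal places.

With k distinct flavours already seen, the next new one arrives after an expected 34/(34-k) orders.
Sum over k = 0,...,12: E = 34/34 + 34/33 + 34/32 + ... + 34/23 + 34/22 = 16.0769.

16.077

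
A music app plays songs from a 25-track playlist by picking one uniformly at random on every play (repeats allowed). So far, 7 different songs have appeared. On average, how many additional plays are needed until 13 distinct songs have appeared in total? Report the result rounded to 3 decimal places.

The wait to go from k to k+1 distinct songs is geometric with mean 25/(25-k).
Sum over k = 7,...,12: E = 25/18 + 25/17 + 25/16 + 25/15 + 25/14 + 25/13 = 9.7974.

9.797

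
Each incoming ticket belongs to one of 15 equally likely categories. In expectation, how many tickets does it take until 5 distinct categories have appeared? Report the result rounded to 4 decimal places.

Going from k to k+1 distinct takes a geometric number of tickets with mean 15/(15-k).
Sum over k = 0,...,4: E = 15/15 + 15/14 + 15/13 + 15/12 + 15/11 = 5.83891.

5.8389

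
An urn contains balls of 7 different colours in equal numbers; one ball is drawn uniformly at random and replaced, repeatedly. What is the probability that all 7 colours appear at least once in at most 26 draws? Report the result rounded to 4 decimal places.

Let A_i be the event that colour i is missing after 26 draws. By inclusion–exclusion on the A_i,
P(all seen) = Σ_{j=0}^{7} (-1)^j C(7,j)((7-j)/7)^26
= 1.00000 - 0.12720 + 0.00333 - 0.00002 + 0.00000 - 0.00000 + 0.00000 - 0.00000
= 0.87612.

0.8761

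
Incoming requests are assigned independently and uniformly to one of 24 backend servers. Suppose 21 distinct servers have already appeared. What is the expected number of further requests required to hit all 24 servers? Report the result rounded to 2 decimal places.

From k distinct to k+1 distinct takes on average 24/(24-k) requests.
Sum over k = 21,...,23: E = 24/3 + 24/2 + 24/1 = 44.000.

44.00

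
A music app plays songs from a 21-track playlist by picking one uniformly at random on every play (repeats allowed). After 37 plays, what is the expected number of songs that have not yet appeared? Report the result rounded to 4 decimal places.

For each song, P(unseen after 37) = (20/21)^37 = 0.16444.
By linearity of expectation, E[unseen] = 21·(20/21)^37 = 3.45315.

3.4531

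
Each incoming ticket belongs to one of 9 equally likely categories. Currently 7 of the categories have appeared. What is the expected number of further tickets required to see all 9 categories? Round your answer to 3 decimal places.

13.500

The wait to go from k to k+1 distinct categories is geometric with mean 9/(9-k).
Sum over k = 7,...,8: E = 9/2 + 9/1 = 13.5000.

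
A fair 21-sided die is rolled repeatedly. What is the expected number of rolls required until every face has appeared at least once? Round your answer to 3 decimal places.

76.553

After k distinct faces have appeared, the next roll gives a new one with probability (21-k)/21, so the expected wait for the (k+1)-th is 21/(21-k).
E[T] = 21/21 + 21/20 + 21/19 + ... + 21/2 + 21/1 = 21·H_{21}.
H_{21} = 3.6454, so E[T] = 76.5525.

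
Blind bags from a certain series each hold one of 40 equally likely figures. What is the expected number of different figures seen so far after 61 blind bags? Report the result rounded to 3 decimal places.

For each figure, P(seen in 61 blind bags) = 1 - (39/40)^61 = 0.7866.
By linearity of expectation, E[distinct seen] = 40·(1 - (39/40)^61) = 31.4623.

31.462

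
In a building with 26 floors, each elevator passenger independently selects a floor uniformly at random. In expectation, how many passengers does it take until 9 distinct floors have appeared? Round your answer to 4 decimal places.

Going from k to k+1 distinct takes a geometric number of passengers with mean 26/(26-k).
Sum over k = 0,...,8: E = 26/26 + 26/25 + 26/24 + ... + 26/19 + 26/18 = 10.78655.

10.7865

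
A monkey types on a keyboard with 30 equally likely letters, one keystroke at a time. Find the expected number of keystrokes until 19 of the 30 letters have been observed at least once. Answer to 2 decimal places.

29.25

With k distinct letters already seen, the next new one arrives after an expected 30/(30-k) keystrokes.
Sum over k = 0,...,18: E = 30/30 + 30/29 + 30/28 + ... + 30/13 + 30/12 = 29.253.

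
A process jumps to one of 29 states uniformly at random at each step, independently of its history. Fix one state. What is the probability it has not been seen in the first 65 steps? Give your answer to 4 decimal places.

On each step the fixed state fails to appear with probability 28/29.
P(still missing after 65) = (28/29)^65 = 0.10219.

0.1022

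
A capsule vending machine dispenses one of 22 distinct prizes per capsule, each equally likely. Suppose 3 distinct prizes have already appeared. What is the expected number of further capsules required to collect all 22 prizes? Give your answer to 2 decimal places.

With k distinct prizes already seen, the next new one takes an expected 22/(22-k) capsules.
Sum over k = 3,...,21: E = 22/19 + 22/18 + 22/17 + ... + 22/2 + 22/1 = 78.050.

78.05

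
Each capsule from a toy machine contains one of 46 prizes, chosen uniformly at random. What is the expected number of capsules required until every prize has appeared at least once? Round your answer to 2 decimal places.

After k distinct prizes have appeared, the next capsule gives a new one with probability (46-k)/46, so the expected wait for the (k+1)-th is 46/(46-k).
E[T] = 46/46 + 46/45 + 46/44 + ... + 46/2 + 46/1 = 46·H_{46}.
H_{46} = 4.417, so E[T] = 203.168.

203.17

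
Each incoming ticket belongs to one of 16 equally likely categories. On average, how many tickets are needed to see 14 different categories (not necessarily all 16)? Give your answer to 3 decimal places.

30.092

Going from k to k+1 distinct takes a geometric number of tickets with mean 16/(16-k).
Sum over k = 0,...,13: E = 16/16 + 16/15 + 16/14 + ... + 16/4 + 16/3 = 30.0917.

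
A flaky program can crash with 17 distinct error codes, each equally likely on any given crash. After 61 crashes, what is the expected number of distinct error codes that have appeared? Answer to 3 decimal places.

16.579

For each error code, P(seen in 61 crashes) = 1 - (16/17)^61 = 0.9752.
By linearity of expectation, E[distinct seen] = 17·(1 - (16/17)^61) = 16.5789.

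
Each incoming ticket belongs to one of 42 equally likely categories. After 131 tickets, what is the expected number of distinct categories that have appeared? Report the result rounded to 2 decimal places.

40.21

For each category, P(seen in 131 tickets) = 1 - (41/42)^131 = 0.957.
By linearity of expectation, E[distinct seen] = 42·(1 - (41/42)^131) = 40.212.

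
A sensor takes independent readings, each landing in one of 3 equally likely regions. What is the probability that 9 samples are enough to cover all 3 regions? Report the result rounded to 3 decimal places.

0.922

Let A_i be the event that region i is missing after 9 samples. By inclusion–exclusion on the A_i,
P(all seen) = Σ_{j=0}^{3} (-1)^j C(3,j)((3-j)/3)^9
= 1.0000 - 0.0780 + 0.0002 - 0.0000
= 0.9221.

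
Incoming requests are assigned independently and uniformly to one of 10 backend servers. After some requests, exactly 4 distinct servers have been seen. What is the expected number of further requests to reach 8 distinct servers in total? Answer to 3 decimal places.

9.500

The wait to go from k to k+1 distinct servers is geometric with mean 10/(10-k).
Sum over k = 4,...,7: E = 10/6 + 10/5 + 10/4 + 10/3 = 9.5000.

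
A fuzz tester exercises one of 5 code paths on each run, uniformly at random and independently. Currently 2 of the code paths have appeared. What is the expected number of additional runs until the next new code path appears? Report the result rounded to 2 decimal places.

1.67

Each run yields a new code path with probability (5-2)/5 = 3/5, so the wait is geometric with mean 5/3.
E = 5/3 = 1.667.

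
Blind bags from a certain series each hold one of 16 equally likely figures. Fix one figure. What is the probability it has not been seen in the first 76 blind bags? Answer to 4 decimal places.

0.0074

Each blind bag misses the fixed figure with probability (16-1)/16 = 15/16, independently.
P(still missing after 76) = (15/16)^76 = 0.00741.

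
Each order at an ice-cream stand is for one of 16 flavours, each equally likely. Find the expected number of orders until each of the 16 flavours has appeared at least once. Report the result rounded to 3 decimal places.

54.092

Split into phases: going from k distinct to k+1 distinct takes on average 16/(16-k) orders.
E[T] = 16/16 + 16/15 + 16/14 + ... + 16/2 + 16/1 = 16·H_{16}.
H_{16} = 3.3807, so E[T] = 54.0917.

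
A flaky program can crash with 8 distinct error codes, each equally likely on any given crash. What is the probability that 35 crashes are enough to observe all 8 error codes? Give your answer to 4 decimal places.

0.9265

By inclusion–exclusion over which error codes are missing,
P(all seen) = Σ_{j=0}^{8} (-1)^j C(8,j)((8-j)/8)^35
= 1.00000 - 0.07471 + 0.00119 - 0.00000 + 0.00000 - 0.00000 + 0.00000 - 0.00000 + 0.00000
= 0.92647.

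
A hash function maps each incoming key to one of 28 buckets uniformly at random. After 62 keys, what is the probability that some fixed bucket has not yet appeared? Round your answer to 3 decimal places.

Each key misses the fixed bucket with probability (28-1)/28 = 27/28, independently.
P(still missing after 62) = (27/28)^62 = 0.1049.

0.105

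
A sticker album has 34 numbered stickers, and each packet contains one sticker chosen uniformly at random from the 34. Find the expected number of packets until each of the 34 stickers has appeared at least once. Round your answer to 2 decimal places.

140.02

After k distinct stickers have appeared, the next packet gives a new one with probability (34-k)/34, so the expected wait for the (k+1)-th is 34/(34-k).
E[T] = 34/34 + 34/33 + 34/32 + ... + 34/2 + 34/1 = 34·H_{34}.
H_{34} = 4.118, so E[T] = 140.019.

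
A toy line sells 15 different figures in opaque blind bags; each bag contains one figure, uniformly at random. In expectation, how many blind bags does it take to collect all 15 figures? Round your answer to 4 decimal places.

After k distinct figures have appeared, the next blind bag gives a new one with probability (15-k)/15, so the expected wait for the (k+1)-th is 15/(15-k).
E[T] = 15/15 + 15/14 + 15/13 + ... + 15/2 + 15/1 = 15·H_{15}.
H_{15} = 3.31823, so E[T] = 49.77343.

49.7734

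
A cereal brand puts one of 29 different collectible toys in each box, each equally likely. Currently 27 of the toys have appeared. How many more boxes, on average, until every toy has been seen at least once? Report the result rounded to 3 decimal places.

43.500

The wait to go from k to k+1 distinct toys is geometric with mean 29/(29-k).
Sum over k = 27,...,28: E = 29/2 + 29/1 = 43.5000.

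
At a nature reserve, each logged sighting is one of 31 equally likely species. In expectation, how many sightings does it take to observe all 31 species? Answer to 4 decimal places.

124.8446

After k distinct species have appeared, the next sighting gives a new one with probability (31-k)/31, so the expected wait for the (k+1)-th is 31/(31-k).
E[T] = 31/31 + 31/30 + 31/29 + ... + 31/2 + 31/1 = 31·H_{31}.
H_{31} = 4.02725, so E[T] = 124.84460.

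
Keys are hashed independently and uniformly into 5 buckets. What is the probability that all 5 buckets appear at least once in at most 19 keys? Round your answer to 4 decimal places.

Let A_i be the event that bucket i is missing after 19 keys. By inclusion–exclusion on the A_i,
P(all seen) = Σ_{j=0}^{5} (-1)^j C(5,j)((5-j)/5)^19
= 1.00000 - 0.07206 + 0.00061 - 0.00000 + 0.00000 - 0.00000
= 0.92855.

0.9286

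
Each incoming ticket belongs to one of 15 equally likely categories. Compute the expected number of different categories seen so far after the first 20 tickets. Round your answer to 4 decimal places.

For each category, P(seen in 20 tickets) = 1 - (14/15)^20 = 0.74839.
By linearity of expectation, E[distinct seen] = 15·(1 - (14/15)^20) = 11.22578.

11.2258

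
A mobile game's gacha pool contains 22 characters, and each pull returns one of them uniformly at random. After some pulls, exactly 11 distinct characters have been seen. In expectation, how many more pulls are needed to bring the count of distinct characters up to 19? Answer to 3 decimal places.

The wait to go from k to k+1 distinct characters is geometric with mean 22/(22-k).
Sum over k = 11,...,18: E = 22/11 + 22/10 + 22/9 + ... + 22/5 + 22/4 = 26.1040.

26.104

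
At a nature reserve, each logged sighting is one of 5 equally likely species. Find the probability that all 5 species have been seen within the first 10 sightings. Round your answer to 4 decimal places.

By inclusion–exclusion over which species are missing,
P(all seen) = Σ_{j=0}^{5} (-1)^j C(5,j)((5-j)/5)^10
= 1.00000 - 0.53687 + 0.06047 - 0.00105 + 0.00000 - 0.00000
= 0.52255.

0.5225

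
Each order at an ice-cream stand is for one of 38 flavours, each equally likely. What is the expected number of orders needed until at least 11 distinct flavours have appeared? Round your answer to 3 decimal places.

12.785

With k distinct flavours already seen, the next new one arrives after an expected 38/(38-k) orders.
Sum over k = 0,...,10: E = 38/38 + 38/37 + 38/36 + ... + 38/29 + 38/28 = 12.7849.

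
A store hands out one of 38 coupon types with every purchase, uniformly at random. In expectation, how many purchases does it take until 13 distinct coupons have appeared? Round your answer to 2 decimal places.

With k distinct coupons already seen, the next new one arrives after an expected 38/(38-k) purchases.
Sum over k = 0,...,12: E = 38/38 + 38/37 + 38/36 + ... + 38/27 + 38/26 = 15.654.

15.65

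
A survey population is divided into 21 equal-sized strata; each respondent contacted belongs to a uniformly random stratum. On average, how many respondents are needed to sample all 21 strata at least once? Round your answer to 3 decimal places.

After k distinct strata have appeared, the next respondent gives a new one with probability (21-k)/21, so the expected wait for the (k+1)-th is 21/(21-k).
E[T] = 21/21 + 21/20 + 21/19 + ... + 21/2 + 21/1 = 21·H_{21}.
H_{21} = 3.6454, so E[T] = 76.5525.

76.553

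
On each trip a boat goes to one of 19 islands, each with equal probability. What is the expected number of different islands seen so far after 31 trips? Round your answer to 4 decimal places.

For each island, P(seen in 31 trips) = 1 - (18/19)^31 = 0.81289.
By linearity of expectation, E[distinct seen] = 19·(1 - (18/19)^31) = 15.44500.

15.4450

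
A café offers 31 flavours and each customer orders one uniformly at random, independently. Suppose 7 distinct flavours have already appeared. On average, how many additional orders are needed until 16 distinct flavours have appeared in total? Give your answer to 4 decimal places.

From k distinct to k+1 distinct takes on average 31/(31-k) orders.
Sum over k = 7,...,15: E = 31/24 + 31/23 + 31/22 + ... + 31/17 + 31/16 = 14.18960.

14.1896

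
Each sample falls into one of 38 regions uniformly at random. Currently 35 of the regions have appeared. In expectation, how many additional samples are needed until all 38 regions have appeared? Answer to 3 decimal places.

From k distinct to k+1 distinct takes on average 38/(38-k) samples.
Sum over k = 35,...,37: E = 38/3 + 38/2 + 38/1 = 69.6667.

69.667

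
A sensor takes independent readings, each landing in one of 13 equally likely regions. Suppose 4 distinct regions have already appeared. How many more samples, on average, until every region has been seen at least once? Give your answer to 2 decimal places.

With k distinct regions already seen, the next new one takes an expected 13/(13-k) samples.
Sum over k = 4,...,12: E = 13/9 + 13/8 + 13/7 + ... + 13/2 + 13/1 = 36.777.

36.78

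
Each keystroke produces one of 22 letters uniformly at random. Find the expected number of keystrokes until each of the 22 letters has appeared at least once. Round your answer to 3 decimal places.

After k distinct letters have appeared, the next keystroke gives a new one with probability (22-k)/22, so the expected wait for the (k+1)-th is 22/(22-k).
E[T] = 22/22 + 22/21 + 22/20 + ... + 22/2 + 22/1 = 22·H_{22}.
H_{22} = 3.6908, so E[T] = 81.1979.

81.198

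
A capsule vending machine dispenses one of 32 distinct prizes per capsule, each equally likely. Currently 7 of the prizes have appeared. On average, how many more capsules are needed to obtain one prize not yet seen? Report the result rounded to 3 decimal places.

1.280

The number of capsules until the next new prize is geometric with success probability 25/32, so its mean is 32/25.
E = 32/25 = 1.2800.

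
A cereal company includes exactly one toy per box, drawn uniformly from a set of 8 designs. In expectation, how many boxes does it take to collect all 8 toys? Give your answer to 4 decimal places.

The wait to go from k to k+1 distinct toys is geometric with mean 8/(8-k).
E[T] = 8/8 + 8/7 + 8/6 + ... + 8/2 + 8/1 = 8·H_{8}.
H_{8} = 2.71786, so E[T] = 21.74286.

21.7429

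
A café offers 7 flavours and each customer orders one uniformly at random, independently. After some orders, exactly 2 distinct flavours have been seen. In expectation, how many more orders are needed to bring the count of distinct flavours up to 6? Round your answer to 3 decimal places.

8.983

The wait to go from k to k+1 distinct flavours is geometric with mean 7/(7-k).
Sum over k = 2,...,5: E = 7/5 + 7/4 + 7/3 + 7/2 = 8.9833.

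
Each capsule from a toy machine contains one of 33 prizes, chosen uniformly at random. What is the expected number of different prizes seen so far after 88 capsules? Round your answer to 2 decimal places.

30.80

For each prize, P(seen in 88 capsules) = 1 - (32/33)^88 = 0.933.
By linearity of expectation, E[distinct seen] = 33·(1 - (32/33)^88) = 30.800.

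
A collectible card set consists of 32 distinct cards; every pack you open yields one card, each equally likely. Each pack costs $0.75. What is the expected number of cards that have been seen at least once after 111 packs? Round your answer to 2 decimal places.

31.06

For each card, P(seen in 111 packs) = 1 - (31/32)^111 = 0.971.
By linearity of expectation, E[distinct seen] = 32·(1 - (31/32)^111) = 31.057.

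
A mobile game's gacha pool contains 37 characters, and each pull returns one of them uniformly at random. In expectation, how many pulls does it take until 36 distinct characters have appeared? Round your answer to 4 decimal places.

Going from k to k+1 distinct takes a geometric number of pulls with mean 37/(37-k).
Sum over k = 0,...,35: E = 37/37 + 37/36 + 37/35 + ... + 37/3 + 37/2 = 118.45869.

118.4587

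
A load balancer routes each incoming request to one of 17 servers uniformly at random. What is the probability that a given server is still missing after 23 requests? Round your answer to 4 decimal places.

Each request misses the fixed server with probability (17-1)/17 = 16/17, independently.
P(still missing after 23) = (16/17)^23 = 0.24799.

0.2480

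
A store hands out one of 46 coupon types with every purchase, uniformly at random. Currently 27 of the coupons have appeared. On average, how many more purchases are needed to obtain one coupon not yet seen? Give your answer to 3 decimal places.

2.421

The number of purchases until the next new coupon is geometric with success probability 19/46, so its mean is 46/19.
E = 46/19 = 2.4211.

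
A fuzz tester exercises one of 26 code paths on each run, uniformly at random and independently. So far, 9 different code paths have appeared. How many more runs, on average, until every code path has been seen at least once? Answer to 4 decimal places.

From k distinct to k+1 distinct takes on average 26/(26-k) runs.
Sum over k = 9,...,25: E = 26/17 + 26/16 + 26/15 + ... + 26/2 + 26/1 = 89.42837.

89.4284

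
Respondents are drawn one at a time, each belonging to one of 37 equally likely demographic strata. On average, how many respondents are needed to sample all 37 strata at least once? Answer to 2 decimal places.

The wait to go from k to k+1 distinct strata is geometric with mean 37/(37-k).
E[T] = 37/37 + 37/36 + 37/35 + ... + 37/2 + 37/1 = 37·H_{37}.
H_{37} = 4.202, so E[T] = 155.459.

155.46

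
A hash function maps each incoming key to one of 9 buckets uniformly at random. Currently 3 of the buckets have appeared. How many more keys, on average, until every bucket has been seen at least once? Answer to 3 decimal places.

The wait to go from k to k+1 distinct buckets is geometric with mean 9/(9-k).
Sum over k = 3,...,8: E = 9/6 + 9/5 + 9/4 + 9/3 + 9/2 + 9/1 = 22.0500.

22.050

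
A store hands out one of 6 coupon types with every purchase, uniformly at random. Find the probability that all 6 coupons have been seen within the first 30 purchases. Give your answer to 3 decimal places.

0.975

By inclusion–exclusion over which coupons are missing,
P(all seen) = Σ_{j=0}^{6} (-1)^j C(6,j)((6-j)/6)^30
= 1.0000 - 0.0253 + 0.0001 - 0.0000 + 0.0000 - 0.0000 + 0.0000
= 0.9748.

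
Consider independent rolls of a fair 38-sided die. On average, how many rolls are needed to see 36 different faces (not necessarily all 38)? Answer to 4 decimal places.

Going from k to k+1 distinct takes a geometric number of rolls with mean 38/(38-k).
Sum over k = 0,...,35: E = 38/38 + 38/37 + 38/36 + ... + 38/4 + 38/3 = 103.66028.

103.6603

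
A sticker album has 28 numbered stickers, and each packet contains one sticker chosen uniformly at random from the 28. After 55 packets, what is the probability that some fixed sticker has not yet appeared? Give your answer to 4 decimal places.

0.1353

On each packet the fixed sticker fails to appear with probability 27/28.
P(still missing after 55) = (27/28)^55 = 0.13531.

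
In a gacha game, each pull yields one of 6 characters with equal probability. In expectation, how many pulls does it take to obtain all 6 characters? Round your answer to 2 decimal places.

14.70

After k distinct characters have appeared, the next pull gives a new one with probability (6-k)/6, so the expected wait for the (k+1)-th is 6/(6-k).
E[T] = 6/6 + 6/5 + 6/4 + 6/3 + 6/2 + 6/1 = 6·H_{6}.
H_{6} = 2.450, so E[T] = 14.700.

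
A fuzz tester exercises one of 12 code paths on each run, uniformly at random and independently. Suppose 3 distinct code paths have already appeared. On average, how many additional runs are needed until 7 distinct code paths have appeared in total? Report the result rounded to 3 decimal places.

The wait to go from k to k+1 distinct code paths is geometric with mean 12/(12-k).
Sum over k = 3,...,6: E = 12/9 + 12/8 + 12/7 + 12/6 = 6.5476.

6.548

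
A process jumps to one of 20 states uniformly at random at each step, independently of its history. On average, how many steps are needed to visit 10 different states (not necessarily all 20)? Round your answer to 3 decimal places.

13.375

With k distinct states already seen, the next new one arrives after an expected 20/(20-k) steps.
Sum over k = 0,...,9: E = 20/20 + 20/19 + 20/18 + ... + 20/12 + 20/11 = 13.3754.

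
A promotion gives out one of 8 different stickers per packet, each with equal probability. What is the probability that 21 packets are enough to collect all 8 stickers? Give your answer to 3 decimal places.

Let A_i be the event that sticker i is missing after 21 packets. By inclusion–exclusion on the A_i,
P(all seen) = Σ_{j=0}^{8} (-1)^j C(8,j)((8-j)/8)^21
= 1.0000 - 0.4845 + 0.0666 - 0.0029 + 0.0000 - 0.0000 + 0.0000 - 0.0000 + 0.0000
= 0.5793.

0.579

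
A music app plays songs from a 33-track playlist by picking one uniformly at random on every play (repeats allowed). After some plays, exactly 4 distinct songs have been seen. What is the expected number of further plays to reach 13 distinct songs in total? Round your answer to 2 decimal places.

12.01

The wait to go from k to k+1 distinct songs is geometric with mean 33/(33-k).
Sum over k = 4,...,12: E = 33/29 + 33/28 + 33/27 + ... + 33/22 + 33/21 = 12.009.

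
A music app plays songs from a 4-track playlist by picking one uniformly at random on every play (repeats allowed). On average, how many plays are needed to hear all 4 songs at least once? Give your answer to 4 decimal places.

8.3333

Split into phases: going from k distinct to k+1 distinct takes on average 4/(4-k) plays.
E[T] = 4/4 + 4/3 + 4/2 + 4/1 = 4·H_{4}.
H_{4} = 2.08333, so E[T] = 8.33333.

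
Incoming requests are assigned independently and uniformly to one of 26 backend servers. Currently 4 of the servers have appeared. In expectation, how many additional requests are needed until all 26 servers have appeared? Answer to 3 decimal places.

From k distinct to k+1 distinct takes on average 26/(26-k) requests.
Sum over k = 4,...,25: E = 26/22 + 26/21 + 26/20 + ... + 26/2 + 26/1 = 95.9611.

95.961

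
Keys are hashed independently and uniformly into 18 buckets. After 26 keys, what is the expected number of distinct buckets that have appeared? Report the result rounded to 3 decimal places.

For each bucket, P(seen in 26 keys) = 1 - (17/18)^26 = 0.7738.
By linearity of expectation, E[distinct seen] = 18·(1 - (17/18)^26) = 13.9275.

13.928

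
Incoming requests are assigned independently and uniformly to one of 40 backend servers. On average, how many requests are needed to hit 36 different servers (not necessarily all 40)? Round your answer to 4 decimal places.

87.8084

With k distinct servers already seen, the next new one arrives after an expected 40/(40-k) requests.
Sum over k = 0,...,35: E = 40/40 + 40/39 + 40/38 + ... + 40/6 + 40/5 = 87.80839.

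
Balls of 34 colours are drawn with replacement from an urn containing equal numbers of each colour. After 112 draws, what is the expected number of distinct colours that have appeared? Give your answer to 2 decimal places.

32.80

For each colour, P(seen in 112 draws) = 1 - (33/34)^112 = 0.965.
By linearity of expectation, E[distinct seen] = 34·(1 - (33/34)^112) = 32.799.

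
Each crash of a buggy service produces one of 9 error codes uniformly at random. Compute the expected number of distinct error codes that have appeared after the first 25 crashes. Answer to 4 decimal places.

For each error code, P(seen in 25 crashes) = 1 - (8/9)^25 = 0.94738.
By linearity of expectation, E[distinct seen] = 9·(1 - (8/9)^25) = 8.52638.

8.5264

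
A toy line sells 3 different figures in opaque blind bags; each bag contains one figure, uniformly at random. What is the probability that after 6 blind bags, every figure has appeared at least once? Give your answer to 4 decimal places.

0.7407

Let A_i be the event that figure i is missing after 6 blind bags. By inclusion–exclusion on the A_i,
P(all seen) = Σ_{j=0}^{3} (-1)^j C(3,j)((3-j)/3)^6
= 1.00000 - 0.26337 + 0.00412 - 0.00000
= 0.74074.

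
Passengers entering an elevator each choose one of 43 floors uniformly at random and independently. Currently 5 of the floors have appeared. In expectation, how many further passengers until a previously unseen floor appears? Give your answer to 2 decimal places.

1.13

The number of passengers until the next new floor is geometric with success probability 38/43, so its mean is 43/38.
E = 43/38 = 1.132.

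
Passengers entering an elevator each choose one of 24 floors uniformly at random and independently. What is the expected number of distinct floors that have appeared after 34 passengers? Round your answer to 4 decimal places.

For each floor, P(seen in 34 passengers) = 1 - (23/24)^34 = 0.76473.
By linearity of expectation, E[distinct seen] = 24·(1 - (23/24)^34) = 18.35355.

18.3536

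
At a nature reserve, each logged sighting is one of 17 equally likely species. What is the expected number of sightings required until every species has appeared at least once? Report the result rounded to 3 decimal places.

58.472

Split into phases: going from k distinct to k+1 distinct takes on average 17/(17-k) sightings.
E[T] = 17/17 + 17/16 + 17/15 + ... + 17/2 + 17/1 = 17·H_{17}.
H_{17} = 3.4396, so E[T] = 58.4724.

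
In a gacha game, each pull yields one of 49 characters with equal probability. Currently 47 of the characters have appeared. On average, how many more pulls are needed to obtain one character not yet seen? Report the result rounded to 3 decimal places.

Each pull yields a new character with probability (49-47)/49 = 2/49, so the wait is geometric with mean 49/2.
E = 49/2 = 24.5000.

24.500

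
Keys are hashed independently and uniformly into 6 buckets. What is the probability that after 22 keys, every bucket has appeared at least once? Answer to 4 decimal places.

0.8933

Let A_i be the event that bucket i is missing after 22 keys. By inclusion–exclusion on the A_i,
P(all seen) = Σ_{j=0}^{6} (-1)^j C(6,j)((6-j)/6)^22
= 1.00000 - 0.10868 + 0.00200 - 0.00000 + 0.00000 - 0.00000 + 0.00000
= 0.89332.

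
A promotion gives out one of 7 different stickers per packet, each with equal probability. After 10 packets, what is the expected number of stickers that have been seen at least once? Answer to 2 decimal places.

5.50

For each sticker, P(seen in 10 packets) = 1 - (6/7)^10 = 0.786.
By linearity of expectation, E[distinct seen] = 7·(1 - (6/7)^10) = 5.502.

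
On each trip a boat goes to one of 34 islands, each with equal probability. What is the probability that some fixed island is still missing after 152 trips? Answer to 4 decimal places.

On each trip the fixed island fails to appear with probability 33/34.
P(still missing after 152) = (33/34)^152 = 0.01070.

0.0107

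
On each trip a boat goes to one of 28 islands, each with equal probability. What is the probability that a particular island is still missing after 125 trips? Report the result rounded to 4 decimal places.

Each trip misses the fixed island with probability (28-1)/28 = 27/28, independently.
P(still missing after 125) = (27/28)^125 = 0.01061.

0.0106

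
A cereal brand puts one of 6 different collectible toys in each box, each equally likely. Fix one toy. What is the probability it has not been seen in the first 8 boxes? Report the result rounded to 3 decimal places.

0.233

Each box misses the fixed toy with probability (6-1)/6 = 5/6, independently.
P(still missing after 8) = (5/6)^8 = 0.2326.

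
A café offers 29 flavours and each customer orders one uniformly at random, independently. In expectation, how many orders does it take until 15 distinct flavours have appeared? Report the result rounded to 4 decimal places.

20.5927

Going from k to k+1 distinct takes a geometric number of orders with mean 29/(29-k).
Sum over k = 0,...,14: E = 29/29 + 29/28 + 29/27 + ... + 29/16 + 29/15 = 20.59265.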